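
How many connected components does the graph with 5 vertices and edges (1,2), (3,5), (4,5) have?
2 (components: {1, 2}, {3, 4, 5})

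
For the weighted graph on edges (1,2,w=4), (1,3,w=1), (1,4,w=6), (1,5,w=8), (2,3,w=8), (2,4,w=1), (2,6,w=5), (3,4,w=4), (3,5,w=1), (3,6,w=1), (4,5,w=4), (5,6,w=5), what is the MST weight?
8 (MST edges: (1,2,w=4), (1,3,w=1), (2,4,w=1), (3,5,w=1), (3,6,w=1); sum of weights 4 + 1 + 1 + 1 + 1 = 8)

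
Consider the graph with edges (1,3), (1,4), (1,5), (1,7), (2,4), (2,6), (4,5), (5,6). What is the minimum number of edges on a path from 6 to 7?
3 (path: 6 -> 5 -> 1 -> 7, 3 edges)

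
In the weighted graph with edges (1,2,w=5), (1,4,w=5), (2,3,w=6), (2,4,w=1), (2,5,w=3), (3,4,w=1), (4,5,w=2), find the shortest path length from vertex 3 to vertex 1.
6 (path: 3 -> 4 -> 1; weights 1 + 5 = 6)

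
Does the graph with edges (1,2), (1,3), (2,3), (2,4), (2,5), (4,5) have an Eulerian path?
Yes — and in fact it has an Eulerian circuit (the graph is connected and all 5 vertices have even degree)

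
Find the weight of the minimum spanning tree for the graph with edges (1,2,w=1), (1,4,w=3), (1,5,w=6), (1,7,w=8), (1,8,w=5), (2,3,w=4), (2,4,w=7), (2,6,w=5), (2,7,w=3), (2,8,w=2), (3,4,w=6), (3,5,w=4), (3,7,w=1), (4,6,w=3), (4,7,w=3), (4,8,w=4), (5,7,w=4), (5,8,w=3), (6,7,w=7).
16 (MST edges: (1,2,w=1), (1,4,w=3), (2,7,w=3), (2,8,w=2), (3,7,w=1), (4,6,w=3), (5,8,w=3); sum of weights 1 + 3 + 3 + 2 + 1 + 3 + 3 = 16)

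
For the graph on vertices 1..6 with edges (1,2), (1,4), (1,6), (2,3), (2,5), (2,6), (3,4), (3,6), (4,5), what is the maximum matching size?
3 (matching: (1,2), (3,6), (4,5); upper bound floor(n/2) = floor(6/2) = 3)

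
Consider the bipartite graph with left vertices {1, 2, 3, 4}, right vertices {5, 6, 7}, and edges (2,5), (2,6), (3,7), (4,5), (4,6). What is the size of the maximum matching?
3 (matching: (2,6), (3,7), (4,5); upper bound min(|L|,|R|) = min(4,3) = 3)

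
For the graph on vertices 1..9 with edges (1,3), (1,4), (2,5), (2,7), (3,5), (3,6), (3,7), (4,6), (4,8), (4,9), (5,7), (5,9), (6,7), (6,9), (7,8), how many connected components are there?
1 (components: {1, 2, 3, 4, 5, 6, 7, 8, 9})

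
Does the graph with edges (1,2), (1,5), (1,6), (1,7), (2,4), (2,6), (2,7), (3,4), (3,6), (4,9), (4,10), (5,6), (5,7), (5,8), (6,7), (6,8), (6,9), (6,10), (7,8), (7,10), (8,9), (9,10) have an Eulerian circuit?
Yes (the graph is connected and all 10 vertices have even degree)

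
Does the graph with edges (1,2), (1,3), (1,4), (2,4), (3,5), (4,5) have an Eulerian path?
Yes (the graph is connected and exactly 2 vertices have odd degree: {1, 4}; any Eulerian path must start and end at those)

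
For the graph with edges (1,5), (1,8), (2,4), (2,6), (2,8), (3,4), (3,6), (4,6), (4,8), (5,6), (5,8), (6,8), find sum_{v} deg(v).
24 (handshake: sum of degrees = 2|E| = 2 x 12 = 24)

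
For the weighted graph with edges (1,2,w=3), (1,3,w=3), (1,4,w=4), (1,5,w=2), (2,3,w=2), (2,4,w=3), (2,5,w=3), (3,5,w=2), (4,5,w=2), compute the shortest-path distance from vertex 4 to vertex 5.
2 (path: 4 -> 5; weights 2 = 2)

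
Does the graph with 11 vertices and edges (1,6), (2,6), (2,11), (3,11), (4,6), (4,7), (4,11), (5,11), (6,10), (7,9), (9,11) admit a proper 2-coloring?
Yes. Partition: {1, 2, 3, 4, 5, 8, 9, 10}, {6, 7, 11}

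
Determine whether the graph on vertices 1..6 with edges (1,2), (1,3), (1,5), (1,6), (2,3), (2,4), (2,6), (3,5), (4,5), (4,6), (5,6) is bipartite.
No (odd cycle of length 3: 6 -> 1 -> 2 -> 6)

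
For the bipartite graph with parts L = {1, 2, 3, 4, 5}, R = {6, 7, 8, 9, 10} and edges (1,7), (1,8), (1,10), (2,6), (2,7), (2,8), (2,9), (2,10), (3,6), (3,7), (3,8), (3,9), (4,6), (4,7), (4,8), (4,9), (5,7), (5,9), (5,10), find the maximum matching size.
5 (matching: (1,10), (2,9), (3,8), (4,6), (5,7); upper bound min(|L|,|R|) = min(5,5) = 5)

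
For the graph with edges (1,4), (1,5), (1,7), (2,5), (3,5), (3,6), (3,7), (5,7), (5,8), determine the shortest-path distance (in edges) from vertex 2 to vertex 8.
2 (path: 2 -> 5 -> 8, 2 edges)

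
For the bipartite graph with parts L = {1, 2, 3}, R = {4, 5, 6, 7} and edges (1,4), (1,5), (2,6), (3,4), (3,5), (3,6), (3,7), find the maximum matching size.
3 (matching: (1,5), (2,6), (3,7); upper bound min(|L|,|R|) = min(3,4) = 3)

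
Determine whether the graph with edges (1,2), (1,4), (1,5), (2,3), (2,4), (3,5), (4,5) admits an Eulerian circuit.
No (4 vertices have odd degree: {1, 2, 4, 5}; Eulerian circuit requires 0)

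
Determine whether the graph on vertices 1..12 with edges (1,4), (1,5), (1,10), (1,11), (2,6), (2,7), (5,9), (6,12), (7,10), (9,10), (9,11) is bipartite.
Yes. Partition: {1, 3, 6, 7, 8, 9}, {2, 4, 5, 10, 11, 12}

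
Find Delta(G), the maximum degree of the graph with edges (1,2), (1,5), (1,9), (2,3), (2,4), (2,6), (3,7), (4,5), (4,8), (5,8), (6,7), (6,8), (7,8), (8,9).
5 (attained at vertex 8)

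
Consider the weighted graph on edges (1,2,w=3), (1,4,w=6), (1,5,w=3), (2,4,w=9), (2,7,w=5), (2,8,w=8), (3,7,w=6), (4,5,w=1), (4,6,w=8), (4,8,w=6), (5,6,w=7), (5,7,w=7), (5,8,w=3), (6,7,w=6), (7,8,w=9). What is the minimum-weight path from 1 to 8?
6 (path: 1 -> 5 -> 8; weights 3 + 3 = 6)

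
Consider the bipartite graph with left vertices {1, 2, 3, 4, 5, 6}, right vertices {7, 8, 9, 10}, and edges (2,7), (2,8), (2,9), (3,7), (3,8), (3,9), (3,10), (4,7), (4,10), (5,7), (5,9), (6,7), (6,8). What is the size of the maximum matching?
4 (matching: (2,9), (3,10), (4,7), (6,8); upper bound min(|L|,|R|) = min(6,4) = 4)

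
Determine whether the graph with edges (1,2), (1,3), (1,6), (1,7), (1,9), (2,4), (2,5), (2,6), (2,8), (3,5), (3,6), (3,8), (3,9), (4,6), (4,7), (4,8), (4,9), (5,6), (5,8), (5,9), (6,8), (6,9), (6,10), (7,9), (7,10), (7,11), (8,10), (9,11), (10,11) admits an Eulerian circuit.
No (8 vertices have odd degree: {1, 2, 3, 4, 5, 7, 9, 11}; Eulerian circuit requires 0)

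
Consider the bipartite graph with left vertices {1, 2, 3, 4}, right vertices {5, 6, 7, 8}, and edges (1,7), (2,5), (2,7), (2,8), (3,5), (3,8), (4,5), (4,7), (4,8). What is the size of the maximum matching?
3 (matching: (1,7), (2,8), (3,5); upper bound min(|L|,|R|) = min(4,4) = 4)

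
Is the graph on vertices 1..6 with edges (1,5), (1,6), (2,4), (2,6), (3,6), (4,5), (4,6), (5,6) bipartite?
No (odd cycle of length 3: 6 -> 1 -> 5 -> 6)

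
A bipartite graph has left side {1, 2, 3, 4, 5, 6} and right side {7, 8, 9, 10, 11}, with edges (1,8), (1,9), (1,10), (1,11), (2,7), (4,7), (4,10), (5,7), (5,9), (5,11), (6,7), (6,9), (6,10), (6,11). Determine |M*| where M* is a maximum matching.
5 (matching: (1,8), (2,7), (4,10), (5,9), (6,11); upper bound min(|L|,|R|) = min(6,5) = 5)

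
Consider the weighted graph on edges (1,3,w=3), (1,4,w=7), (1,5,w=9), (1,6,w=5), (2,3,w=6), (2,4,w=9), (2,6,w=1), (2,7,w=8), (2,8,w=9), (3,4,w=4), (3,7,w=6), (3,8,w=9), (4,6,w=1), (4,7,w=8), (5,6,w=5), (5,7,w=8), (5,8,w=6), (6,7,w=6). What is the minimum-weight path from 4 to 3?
4 (path: 4 -> 3; weights 4 = 4)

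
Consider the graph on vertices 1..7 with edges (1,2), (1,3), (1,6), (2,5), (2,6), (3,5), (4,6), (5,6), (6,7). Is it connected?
Yes (BFS from 1 visits [1, 2, 3, 6, 5, 4, 7] — all 7 vertices reached)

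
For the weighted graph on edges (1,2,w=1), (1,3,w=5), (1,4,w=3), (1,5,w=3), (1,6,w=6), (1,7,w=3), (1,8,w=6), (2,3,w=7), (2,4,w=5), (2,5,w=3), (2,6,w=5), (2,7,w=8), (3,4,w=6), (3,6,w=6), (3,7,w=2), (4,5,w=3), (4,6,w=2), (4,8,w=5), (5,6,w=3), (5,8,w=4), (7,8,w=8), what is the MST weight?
18 (MST edges: (1,2,w=1), (1,4,w=3), (1,5,w=3), (1,7,w=3), (3,7,w=2), (4,6,w=2), (5,8,w=4); sum of weights 1 + 3 + 3 + 3 + 2 + 2 + 4 = 18)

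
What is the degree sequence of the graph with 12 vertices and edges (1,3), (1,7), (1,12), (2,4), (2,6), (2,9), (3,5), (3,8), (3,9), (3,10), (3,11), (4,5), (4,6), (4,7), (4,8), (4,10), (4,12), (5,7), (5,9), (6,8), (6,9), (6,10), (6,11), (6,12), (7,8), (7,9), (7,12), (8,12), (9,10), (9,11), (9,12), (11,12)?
[8, 7, 7, 7, 6, 6, 5, 4, 4, 4, 3, 3] (degrees: deg(1)=3, deg(2)=3, deg(3)=6, deg(4)=7, deg(5)=4, deg(6)=7, deg(7)=6, deg(8)=5, deg(9)=8, deg(10)=4, deg(11)=4, deg(12)=7)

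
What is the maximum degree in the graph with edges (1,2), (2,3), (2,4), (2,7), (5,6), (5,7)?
4 (attained at vertex 2)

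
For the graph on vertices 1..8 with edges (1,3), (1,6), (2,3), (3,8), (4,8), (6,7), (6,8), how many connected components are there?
2 (components: {1, 2, 3, 4, 6, 7, 8}, {5})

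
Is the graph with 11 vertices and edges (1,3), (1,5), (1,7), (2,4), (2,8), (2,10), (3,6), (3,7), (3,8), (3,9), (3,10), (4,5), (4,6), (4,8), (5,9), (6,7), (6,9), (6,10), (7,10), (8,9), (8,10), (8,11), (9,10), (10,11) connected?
Yes (BFS from 1 visits [1, 3, 5, 7, 6, 8, 9, 10, 4, 2, 11] — all 11 vertices reached)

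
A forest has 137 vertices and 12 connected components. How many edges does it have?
125 (Each of the 12 component trees on V_i vertices has V_i - 1 edges; summing gives V - C = 137 - 12 = 125)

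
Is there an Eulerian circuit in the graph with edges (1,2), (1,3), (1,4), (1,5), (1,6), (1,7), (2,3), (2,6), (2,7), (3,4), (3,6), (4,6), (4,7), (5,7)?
Yes (the graph is connected and all 7 vertices have even degree)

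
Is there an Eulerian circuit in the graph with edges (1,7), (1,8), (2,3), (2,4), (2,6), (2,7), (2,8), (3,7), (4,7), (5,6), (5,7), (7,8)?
No (2 vertices have odd degree: {2, 8}; Eulerian circuit requires 0)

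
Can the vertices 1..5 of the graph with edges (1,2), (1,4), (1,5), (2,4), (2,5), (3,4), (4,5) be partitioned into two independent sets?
No (odd cycle of length 3: 5 -> 1 -> 4 -> 5)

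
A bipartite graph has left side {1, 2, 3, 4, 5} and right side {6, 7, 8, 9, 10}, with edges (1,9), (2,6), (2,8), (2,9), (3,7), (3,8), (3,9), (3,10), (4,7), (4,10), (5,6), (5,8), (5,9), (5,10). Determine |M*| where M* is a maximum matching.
5 (matching: (1,9), (2,8), (3,10), (4,7), (5,6); upper bound min(|L|,|R|) = min(5,5) = 5)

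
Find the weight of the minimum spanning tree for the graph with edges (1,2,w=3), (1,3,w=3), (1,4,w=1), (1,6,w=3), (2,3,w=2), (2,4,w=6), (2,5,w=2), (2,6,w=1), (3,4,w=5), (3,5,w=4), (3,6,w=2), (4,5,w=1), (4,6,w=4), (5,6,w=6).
7 (MST edges: (1,4,w=1), (2,3,w=2), (2,5,w=2), (2,6,w=1), (4,5,w=1); sum of weights 1 + 2 + 2 + 1 + 1 = 7)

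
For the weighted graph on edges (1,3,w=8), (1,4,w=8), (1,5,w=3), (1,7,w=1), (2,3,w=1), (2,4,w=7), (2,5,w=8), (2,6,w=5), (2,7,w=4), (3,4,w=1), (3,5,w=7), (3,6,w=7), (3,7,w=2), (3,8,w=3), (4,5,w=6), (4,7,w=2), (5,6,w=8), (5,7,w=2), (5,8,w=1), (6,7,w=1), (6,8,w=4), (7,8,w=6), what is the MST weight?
9 (MST edges: (1,7,w=1), (2,3,w=1), (3,4,w=1), (3,7,w=2), (5,7,w=2), (5,8,w=1), (6,7,w=1); sum of weights 1 + 1 + 1 + 2 + 2 + 1 + 1 = 9)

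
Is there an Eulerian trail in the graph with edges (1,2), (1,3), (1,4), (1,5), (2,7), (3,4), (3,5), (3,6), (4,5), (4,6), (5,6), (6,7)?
Yes — and in fact it has an Eulerian circuit (the graph is connected and all 7 vertices have even degree)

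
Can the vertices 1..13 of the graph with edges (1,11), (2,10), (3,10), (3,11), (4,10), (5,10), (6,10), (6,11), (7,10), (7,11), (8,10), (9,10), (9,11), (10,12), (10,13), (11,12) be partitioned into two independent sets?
Yes. Partition: {1, 2, 3, 4, 5, 6, 7, 8, 9, 12, 13}, {10, 11}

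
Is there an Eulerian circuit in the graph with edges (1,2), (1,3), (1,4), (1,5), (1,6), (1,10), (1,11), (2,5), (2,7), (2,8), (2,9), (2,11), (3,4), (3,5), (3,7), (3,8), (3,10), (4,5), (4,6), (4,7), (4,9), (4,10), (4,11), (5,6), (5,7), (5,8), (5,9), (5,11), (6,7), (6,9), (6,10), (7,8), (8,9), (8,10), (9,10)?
No (2 vertices have odd degree: {1, 5}; Eulerian circuit requires 0)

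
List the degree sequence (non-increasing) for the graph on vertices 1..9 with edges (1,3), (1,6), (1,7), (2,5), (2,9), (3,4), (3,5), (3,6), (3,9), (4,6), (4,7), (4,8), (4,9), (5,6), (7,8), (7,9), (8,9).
[5, 5, 5, 4, 4, 3, 3, 3, 2] (degrees: deg(1)=3, deg(2)=2, deg(3)=5, deg(4)=5, deg(5)=3, deg(6)=4, deg(7)=4, deg(8)=3, deg(9)=5)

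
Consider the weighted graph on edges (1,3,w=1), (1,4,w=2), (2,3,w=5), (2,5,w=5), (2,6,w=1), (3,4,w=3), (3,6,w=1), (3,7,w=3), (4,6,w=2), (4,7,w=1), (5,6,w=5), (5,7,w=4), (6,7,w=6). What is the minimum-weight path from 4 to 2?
3 (path: 4 -> 6 -> 2; weights 2 + 1 = 3)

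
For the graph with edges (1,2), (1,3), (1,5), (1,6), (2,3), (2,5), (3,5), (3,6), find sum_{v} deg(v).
16 (handshake: sum of degrees = 2|E| = 2 x 8 = 16)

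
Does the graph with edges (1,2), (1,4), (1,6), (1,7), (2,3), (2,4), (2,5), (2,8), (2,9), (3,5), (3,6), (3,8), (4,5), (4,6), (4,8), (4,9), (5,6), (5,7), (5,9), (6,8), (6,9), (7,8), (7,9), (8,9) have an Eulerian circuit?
Yes (the graph is connected and all 9 vertices have even degree)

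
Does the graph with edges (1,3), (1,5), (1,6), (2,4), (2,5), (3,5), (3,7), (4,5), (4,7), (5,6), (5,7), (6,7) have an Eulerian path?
No (4 vertices have odd degree: {1, 3, 4, 6}; Eulerian path requires 0 or 2)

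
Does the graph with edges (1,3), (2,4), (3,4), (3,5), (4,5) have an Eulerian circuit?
No (4 vertices have odd degree: {1, 2, 3, 4}; Eulerian circuit requires 0)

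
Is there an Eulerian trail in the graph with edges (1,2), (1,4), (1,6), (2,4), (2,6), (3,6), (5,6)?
No (4 vertices have odd degree: {1, 2, 3, 5}; Eulerian path requires 0 or 2)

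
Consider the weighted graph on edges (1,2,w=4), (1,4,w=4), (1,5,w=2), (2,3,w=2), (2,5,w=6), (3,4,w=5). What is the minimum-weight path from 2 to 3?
2 (path: 2 -> 3; weights 2 = 2)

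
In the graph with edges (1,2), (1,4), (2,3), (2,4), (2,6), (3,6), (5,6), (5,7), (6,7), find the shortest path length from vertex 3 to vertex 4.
2 (path: 3 -> 2 -> 4, 2 edges)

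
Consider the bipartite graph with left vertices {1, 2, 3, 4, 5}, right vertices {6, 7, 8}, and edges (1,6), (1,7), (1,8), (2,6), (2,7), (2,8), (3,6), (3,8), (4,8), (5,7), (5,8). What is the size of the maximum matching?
3 (matching: (1,8), (2,7), (3,6); upper bound min(|L|,|R|) = min(5,3) = 3)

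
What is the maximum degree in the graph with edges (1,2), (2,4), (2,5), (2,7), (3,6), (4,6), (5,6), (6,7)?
4 (attained at vertices 2, 6)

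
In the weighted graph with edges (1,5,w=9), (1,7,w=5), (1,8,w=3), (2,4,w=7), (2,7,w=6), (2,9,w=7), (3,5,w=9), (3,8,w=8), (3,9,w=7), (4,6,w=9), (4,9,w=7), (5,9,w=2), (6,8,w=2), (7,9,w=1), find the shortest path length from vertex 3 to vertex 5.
9 (path: 3 -> 5; weights 9 = 9)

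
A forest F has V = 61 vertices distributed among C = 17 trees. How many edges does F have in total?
44 (Each of the 17 component trees on V_i vertices has V_i - 1 edges; summing gives V - C = 61 - 17 = 44)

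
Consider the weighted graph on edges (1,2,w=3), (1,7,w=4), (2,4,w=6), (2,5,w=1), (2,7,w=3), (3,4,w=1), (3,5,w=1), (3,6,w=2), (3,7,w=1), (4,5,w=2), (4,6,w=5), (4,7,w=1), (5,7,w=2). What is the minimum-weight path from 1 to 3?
5 (path: 1 -> 7 -> 3; weights 4 + 1 = 5)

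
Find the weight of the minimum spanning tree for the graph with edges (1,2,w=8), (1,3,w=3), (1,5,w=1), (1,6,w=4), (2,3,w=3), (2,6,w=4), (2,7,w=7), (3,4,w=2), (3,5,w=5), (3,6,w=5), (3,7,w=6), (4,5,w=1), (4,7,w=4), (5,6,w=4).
15 (MST edges: (1,5,w=1), (1,6,w=4), (2,3,w=3), (3,4,w=2), (4,5,w=1), (4,7,w=4); sum of weights 1 + 4 + 3 + 2 + 1 + 4 = 15)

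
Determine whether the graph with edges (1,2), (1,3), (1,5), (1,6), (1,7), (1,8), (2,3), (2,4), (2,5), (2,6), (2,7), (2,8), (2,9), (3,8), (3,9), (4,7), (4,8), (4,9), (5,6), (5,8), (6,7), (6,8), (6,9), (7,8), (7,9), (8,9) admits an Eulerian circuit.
Yes (the graph is connected and all 9 vertices have even degree)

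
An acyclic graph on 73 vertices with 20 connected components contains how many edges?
53 (Each of the 20 component trees on V_i vertices has V_i - 1 edges; summing gives V - C = 73 - 20 = 53)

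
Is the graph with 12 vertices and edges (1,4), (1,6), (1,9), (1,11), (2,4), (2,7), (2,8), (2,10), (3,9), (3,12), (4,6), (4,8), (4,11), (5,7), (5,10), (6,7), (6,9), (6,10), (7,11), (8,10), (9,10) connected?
Yes (BFS from 1 visits [1, 4, 6, 9, 11, 2, 8, 7, 10, 3, 5, 12] — all 12 vertices reached)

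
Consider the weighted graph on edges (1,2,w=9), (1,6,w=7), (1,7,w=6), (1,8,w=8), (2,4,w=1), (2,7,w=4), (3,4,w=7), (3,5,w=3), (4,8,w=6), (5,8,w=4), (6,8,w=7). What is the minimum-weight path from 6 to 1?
7 (path: 6 -> 1; weights 7 = 7)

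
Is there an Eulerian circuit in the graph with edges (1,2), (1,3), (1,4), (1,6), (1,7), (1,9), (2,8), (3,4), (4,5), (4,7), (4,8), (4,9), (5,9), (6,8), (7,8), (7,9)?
Yes (the graph is connected and all 9 vertices have even degree)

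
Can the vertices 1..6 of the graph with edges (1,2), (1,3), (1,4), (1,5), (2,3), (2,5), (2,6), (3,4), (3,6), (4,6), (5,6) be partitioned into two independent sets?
No (odd cycle of length 3: 5 -> 1 -> 2 -> 5)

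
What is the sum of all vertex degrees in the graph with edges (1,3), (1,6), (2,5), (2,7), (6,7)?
10 (handshake: sum of degrees = 2|E| = 2 x 5 = 10)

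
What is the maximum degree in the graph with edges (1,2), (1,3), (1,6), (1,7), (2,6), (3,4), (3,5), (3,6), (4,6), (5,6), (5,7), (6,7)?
6 (attained at vertex 6)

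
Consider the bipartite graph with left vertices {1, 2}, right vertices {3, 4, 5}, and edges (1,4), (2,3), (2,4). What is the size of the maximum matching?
2 (matching: (1,4), (2,3); upper bound min(|L|,|R|) = min(2,3) = 2)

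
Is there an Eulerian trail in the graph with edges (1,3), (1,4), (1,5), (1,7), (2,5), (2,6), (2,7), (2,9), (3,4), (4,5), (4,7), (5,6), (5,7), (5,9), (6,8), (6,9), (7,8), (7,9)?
Yes — and in fact it has an Eulerian circuit (the graph is connected and all 9 vertices have even degree)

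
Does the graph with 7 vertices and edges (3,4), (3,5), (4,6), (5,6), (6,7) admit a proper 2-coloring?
Yes. Partition: {1, 2, 3, 6}, {4, 5, 7}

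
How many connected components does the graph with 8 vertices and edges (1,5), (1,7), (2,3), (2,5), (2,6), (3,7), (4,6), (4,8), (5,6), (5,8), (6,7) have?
1 (components: {1, 2, 3, 4, 5, 6, 7, 8})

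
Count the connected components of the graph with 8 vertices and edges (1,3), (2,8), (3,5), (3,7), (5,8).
3 (components: {1, 2, 3, 5, 7, 8}, {4}, {6})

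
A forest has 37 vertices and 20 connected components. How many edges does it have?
17 (Each of the 20 component trees on V_i vertices has V_i - 1 edges; summing gives V - C = 37 - 20 = 17)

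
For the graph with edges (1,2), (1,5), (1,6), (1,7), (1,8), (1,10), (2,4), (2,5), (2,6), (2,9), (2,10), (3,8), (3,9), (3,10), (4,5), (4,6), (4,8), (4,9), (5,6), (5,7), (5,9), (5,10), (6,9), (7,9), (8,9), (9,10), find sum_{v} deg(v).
52 (handshake: sum of degrees = 2|E| = 2 x 26 = 52)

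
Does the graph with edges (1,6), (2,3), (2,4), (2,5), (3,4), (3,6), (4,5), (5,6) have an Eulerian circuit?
No (6 vertices have odd degree: {1, 2, 3, 4, 5, 6}; Eulerian circuit requires 0)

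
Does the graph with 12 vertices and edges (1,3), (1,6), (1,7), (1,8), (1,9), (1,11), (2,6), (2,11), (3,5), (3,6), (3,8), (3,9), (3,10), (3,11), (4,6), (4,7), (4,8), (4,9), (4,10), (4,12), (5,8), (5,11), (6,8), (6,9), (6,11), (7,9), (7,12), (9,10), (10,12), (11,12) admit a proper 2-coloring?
No (odd cycle of length 3: 9 -> 1 -> 7 -> 9)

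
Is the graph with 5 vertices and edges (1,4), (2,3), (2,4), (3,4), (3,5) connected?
Yes (BFS from 1 visits [1, 4, 2, 3, 5] — all 5 vertices reached)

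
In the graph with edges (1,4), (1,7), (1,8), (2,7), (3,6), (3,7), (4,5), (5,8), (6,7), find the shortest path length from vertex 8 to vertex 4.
2 (path: 8 -> 1 -> 4, 2 edges)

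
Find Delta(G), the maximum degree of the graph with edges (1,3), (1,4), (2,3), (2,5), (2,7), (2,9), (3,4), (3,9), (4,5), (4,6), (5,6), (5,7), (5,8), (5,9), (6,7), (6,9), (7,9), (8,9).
6 (attained at vertices 5, 9)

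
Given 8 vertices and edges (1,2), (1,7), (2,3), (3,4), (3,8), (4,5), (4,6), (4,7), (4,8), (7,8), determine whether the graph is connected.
Yes (BFS from 1 visits [1, 2, 7, 3, 4, 8, 5, 6] — all 8 vertices reached)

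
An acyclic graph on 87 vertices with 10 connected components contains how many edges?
77 (Each of the 10 component trees on V_i vertices has V_i - 1 edges; summing gives V - C = 87 - 10 = 77)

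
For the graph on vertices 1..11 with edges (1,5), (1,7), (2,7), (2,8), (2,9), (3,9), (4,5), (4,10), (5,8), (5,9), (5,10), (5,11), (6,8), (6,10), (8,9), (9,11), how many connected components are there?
1 (components: {1, 2, 3, 4, 5, 6, 7, 8, 9, 10, 11})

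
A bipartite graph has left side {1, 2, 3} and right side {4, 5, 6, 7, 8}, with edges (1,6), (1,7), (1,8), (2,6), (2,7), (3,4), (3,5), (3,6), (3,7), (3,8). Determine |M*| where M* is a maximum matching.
3 (matching: (1,8), (2,7), (3,6); upper bound min(|L|,|R|) = min(3,5) = 3)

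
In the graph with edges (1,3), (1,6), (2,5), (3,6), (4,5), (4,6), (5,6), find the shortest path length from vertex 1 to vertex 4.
2 (path: 1 -> 6 -> 4, 2 edges)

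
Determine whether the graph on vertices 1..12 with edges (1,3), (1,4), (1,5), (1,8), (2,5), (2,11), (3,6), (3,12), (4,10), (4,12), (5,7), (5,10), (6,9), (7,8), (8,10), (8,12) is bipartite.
Yes. Partition: {1, 2, 6, 7, 10, 12}, {3, 4, 5, 8, 9, 11}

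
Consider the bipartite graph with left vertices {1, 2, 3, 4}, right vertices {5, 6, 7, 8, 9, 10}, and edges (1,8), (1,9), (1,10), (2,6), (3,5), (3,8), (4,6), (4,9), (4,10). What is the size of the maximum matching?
4 (matching: (1,10), (2,6), (3,8), (4,9); upper bound min(|L|,|R|) = min(4,6) = 4)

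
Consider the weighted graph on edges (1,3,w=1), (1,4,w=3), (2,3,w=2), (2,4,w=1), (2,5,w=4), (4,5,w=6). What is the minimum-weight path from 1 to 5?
7 (path: 1 -> 3 -> 2 -> 5; weights 1 + 2 + 4 = 7)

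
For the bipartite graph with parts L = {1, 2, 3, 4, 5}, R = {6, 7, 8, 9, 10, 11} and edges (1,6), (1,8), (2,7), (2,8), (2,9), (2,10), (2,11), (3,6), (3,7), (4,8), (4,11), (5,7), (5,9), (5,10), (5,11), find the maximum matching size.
5 (matching: (1,8), (2,9), (3,7), (4,11), (5,10); upper bound min(|L|,|R|) = min(5,6) = 5)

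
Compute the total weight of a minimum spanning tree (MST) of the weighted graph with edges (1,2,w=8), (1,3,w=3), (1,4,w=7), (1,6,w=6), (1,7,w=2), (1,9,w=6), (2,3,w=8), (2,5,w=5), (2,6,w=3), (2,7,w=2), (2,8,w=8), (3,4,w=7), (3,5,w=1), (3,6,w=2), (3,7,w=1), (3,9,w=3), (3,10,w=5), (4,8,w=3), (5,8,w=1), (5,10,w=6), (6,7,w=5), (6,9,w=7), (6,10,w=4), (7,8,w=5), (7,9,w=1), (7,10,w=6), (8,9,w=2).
17 (MST edges: (1,7,w=2), (2,7,w=2), (3,5,w=1), (3,6,w=2), (3,7,w=1), (4,8,w=3), (5,8,w=1), (6,10,w=4), (7,9,w=1); sum of weights 2 + 2 + 1 + 2 + 1 + 3 + 1 + 4 + 1 = 17)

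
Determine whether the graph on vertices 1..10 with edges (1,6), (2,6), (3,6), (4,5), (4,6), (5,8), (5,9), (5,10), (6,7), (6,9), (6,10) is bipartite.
Yes. Partition: {1, 2, 3, 4, 7, 8, 9, 10}, {5, 6}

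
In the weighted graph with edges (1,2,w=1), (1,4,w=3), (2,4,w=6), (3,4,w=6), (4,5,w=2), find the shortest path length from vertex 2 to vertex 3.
10 (path: 2 -> 1 -> 4 -> 3; weights 1 + 3 + 6 = 10)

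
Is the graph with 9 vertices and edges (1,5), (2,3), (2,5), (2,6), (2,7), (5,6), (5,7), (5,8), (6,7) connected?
No, it has 3 components: {1, 2, 3, 5, 6, 7, 8}, {4}, {9}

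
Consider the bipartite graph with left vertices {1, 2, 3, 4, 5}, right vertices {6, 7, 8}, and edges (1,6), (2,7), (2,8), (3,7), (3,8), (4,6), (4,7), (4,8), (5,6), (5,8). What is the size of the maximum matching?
3 (matching: (1,6), (2,8), (3,7); upper bound min(|L|,|R|) = min(5,3) = 3)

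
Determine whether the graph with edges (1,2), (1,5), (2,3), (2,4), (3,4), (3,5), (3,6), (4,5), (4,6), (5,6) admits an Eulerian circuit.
No (2 vertices have odd degree: {2, 6}; Eulerian circuit requires 0)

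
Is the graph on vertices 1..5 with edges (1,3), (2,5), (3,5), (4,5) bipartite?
Yes. Partition: {1, 5}, {2, 3, 4}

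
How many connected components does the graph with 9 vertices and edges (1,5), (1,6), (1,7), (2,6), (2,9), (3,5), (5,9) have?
3 (components: {1, 2, 3, 5, 6, 7, 9}, {4}, {8})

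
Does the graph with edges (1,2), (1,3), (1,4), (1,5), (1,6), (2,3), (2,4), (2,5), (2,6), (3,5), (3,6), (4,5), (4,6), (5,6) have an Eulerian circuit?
No (4 vertices have odd degree: {1, 2, 5, 6}; Eulerian circuit requires 0)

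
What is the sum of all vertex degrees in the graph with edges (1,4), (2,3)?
4 (handshake: sum of degrees = 2|E| = 2 x 2 = 4)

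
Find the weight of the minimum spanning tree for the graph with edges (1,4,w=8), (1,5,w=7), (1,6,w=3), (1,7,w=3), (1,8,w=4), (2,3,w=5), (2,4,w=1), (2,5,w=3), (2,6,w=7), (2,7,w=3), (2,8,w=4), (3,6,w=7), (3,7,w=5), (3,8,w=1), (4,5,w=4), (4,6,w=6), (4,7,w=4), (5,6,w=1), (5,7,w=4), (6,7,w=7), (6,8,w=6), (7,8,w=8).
16 (MST edges: (1,6,w=3), (1,7,w=3), (1,8,w=4), (2,4,w=1), (2,5,w=3), (3,8,w=1), (5,6,w=1); sum of weights 3 + 3 + 4 + 1 + 3 + 1 + 1 = 16)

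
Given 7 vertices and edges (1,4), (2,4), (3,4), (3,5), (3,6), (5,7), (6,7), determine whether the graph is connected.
Yes (BFS from 1 visits [1, 4, 2, 3, 5, 6, 7] — all 7 vertices reached)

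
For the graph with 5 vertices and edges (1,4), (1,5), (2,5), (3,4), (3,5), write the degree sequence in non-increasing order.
[3, 2, 2, 2, 1] (degrees: deg(1)=2, deg(2)=1, deg(3)=2, deg(4)=2, deg(5)=3)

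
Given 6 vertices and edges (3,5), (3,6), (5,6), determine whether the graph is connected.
No, it has 4 components: {1}, {2}, {3, 5, 6}, {4}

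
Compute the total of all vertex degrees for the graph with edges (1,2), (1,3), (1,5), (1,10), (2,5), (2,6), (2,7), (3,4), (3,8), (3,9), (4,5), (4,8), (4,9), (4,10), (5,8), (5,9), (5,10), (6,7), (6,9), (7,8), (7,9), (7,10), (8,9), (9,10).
48 (handshake: sum of degrees = 2|E| = 2 x 24 = 48)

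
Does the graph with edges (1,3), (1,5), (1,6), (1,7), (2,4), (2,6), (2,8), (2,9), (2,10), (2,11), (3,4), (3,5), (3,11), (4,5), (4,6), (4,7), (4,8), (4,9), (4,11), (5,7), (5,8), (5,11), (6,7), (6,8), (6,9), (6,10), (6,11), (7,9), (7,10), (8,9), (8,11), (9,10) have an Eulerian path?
Yes — and in fact it has an Eulerian circuit (the graph is connected and all 11 vertices have even degree)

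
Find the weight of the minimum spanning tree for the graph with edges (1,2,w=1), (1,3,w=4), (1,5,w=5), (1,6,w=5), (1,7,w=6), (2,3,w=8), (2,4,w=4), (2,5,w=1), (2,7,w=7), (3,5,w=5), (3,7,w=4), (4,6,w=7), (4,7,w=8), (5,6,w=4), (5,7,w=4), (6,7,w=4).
18 (MST edges: (1,2,w=1), (1,3,w=4), (2,4,w=4), (2,5,w=1), (3,7,w=4), (5,6,w=4); sum of weights 1 + 4 + 4 + 1 + 4 + 4 = 18)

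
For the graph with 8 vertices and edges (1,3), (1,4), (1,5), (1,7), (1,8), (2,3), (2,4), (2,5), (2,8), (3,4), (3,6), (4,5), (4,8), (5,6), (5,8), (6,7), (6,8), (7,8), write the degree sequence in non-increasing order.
[6, 5, 5, 5, 4, 4, 4, 3] (degrees: deg(1)=5, deg(2)=4, deg(3)=4, deg(4)=5, deg(5)=5, deg(6)=4, deg(7)=3, deg(8)=6)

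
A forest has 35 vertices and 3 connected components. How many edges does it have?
32 (Each of the 3 component trees on V_i vertices has V_i - 1 edges; summing gives V - C = 35 - 3 = 32)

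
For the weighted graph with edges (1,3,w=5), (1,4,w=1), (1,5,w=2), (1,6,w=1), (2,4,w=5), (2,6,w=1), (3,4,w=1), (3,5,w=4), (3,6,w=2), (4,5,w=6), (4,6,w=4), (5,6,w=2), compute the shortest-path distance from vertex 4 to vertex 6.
2 (path: 4 -> 1 -> 6; weights 1 + 1 = 2)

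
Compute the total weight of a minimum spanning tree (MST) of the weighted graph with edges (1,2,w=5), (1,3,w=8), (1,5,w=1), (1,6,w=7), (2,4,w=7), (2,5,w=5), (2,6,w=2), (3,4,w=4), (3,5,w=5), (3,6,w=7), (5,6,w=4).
16 (MST edges: (1,5,w=1), (2,6,w=2), (3,4,w=4), (3,5,w=5), (5,6,w=4); sum of weights 1 + 2 + 4 + 5 + 4 = 16)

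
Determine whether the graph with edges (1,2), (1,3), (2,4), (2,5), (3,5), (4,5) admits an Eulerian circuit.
No (2 vertices have odd degree: {2, 5}; Eulerian circuit requires 0)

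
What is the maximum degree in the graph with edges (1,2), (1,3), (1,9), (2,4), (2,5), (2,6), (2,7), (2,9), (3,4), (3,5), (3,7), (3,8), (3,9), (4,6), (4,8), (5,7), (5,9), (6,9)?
6 (attained at vertices 2, 3)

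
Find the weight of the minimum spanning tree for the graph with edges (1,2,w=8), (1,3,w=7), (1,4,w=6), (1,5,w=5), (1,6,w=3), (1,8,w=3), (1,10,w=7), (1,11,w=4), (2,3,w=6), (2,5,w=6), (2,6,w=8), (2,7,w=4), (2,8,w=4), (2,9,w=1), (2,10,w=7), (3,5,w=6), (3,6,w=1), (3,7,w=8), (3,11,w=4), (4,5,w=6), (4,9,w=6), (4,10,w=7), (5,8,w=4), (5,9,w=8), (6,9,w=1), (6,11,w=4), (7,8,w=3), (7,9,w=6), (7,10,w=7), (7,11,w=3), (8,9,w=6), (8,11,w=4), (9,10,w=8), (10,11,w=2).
27 (MST edges: (1,4,w=6), (1,6,w=3), (1,8,w=3), (2,9,w=1), (3,6,w=1), (5,8,w=4), (6,9,w=1), (7,8,w=3), (7,11,w=3), (10,11,w=2); sum of weights 6 + 3 + 3 + 1 + 1 + 4 + 1 + 3 + 3 + 2 = 27)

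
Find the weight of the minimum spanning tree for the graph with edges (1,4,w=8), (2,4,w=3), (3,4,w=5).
16 (MST edges: (1,4,w=8), (2,4,w=3), (3,4,w=5); sum of weights 8 + 3 + 5 = 16)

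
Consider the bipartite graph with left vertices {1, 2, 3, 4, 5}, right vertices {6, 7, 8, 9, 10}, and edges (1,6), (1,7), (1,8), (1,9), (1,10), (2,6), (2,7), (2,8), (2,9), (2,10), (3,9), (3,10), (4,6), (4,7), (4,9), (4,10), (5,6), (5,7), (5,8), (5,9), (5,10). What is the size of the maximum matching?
5 (matching: (1,10), (2,6), (3,9), (4,7), (5,8); upper bound min(|L|,|R|) = min(5,5) = 5)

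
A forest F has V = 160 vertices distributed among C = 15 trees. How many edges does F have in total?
145 (Each of the 15 component trees on V_i vertices has V_i - 1 edges; summing gives V - C = 160 - 15 = 145)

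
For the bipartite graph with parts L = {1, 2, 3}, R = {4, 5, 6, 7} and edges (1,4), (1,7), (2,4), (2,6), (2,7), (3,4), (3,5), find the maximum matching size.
3 (matching: (1,7), (2,6), (3,5); upper bound min(|L|,|R|) = min(3,4) = 3)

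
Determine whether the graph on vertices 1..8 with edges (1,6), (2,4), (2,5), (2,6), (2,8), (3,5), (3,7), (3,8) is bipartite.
Yes. Partition: {1, 2, 3}, {4, 5, 6, 7, 8}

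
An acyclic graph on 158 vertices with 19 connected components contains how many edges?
139 (Each of the 19 component trees on V_i vertices has V_i - 1 edges; summing gives V - C = 158 - 19 = 139)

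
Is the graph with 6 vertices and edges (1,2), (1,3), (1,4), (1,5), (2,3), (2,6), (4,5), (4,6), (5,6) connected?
Yes (BFS from 1 visits [1, 2, 3, 4, 5, 6] — all 6 vertices reached)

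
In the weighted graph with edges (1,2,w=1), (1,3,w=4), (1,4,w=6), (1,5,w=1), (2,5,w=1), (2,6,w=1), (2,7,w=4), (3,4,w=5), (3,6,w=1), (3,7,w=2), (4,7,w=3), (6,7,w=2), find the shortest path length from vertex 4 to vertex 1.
6 (path: 4 -> 1; weights 6 = 6)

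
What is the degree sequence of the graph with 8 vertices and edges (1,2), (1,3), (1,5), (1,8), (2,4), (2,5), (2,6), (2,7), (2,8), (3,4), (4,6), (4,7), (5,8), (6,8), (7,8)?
[6, 5, 4, 4, 3, 3, 3, 2] (degrees: deg(1)=4, deg(2)=6, deg(3)=2, deg(4)=4, deg(5)=3, deg(6)=3, deg(7)=3, deg(8)=5)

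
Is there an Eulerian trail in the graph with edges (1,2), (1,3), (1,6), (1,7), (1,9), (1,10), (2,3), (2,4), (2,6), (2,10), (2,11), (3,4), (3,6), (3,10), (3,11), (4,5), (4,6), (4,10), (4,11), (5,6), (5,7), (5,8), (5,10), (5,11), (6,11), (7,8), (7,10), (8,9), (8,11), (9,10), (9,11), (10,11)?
Yes — and in fact it has an Eulerian circuit (the graph is connected and all 11 vertices have even degree)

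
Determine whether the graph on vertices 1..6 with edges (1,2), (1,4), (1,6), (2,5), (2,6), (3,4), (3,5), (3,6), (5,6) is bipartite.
No (odd cycle of length 3: 6 -> 1 -> 2 -> 6)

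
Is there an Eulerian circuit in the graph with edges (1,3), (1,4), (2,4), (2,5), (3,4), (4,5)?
Yes (the graph is connected and all 5 vertices have even degree)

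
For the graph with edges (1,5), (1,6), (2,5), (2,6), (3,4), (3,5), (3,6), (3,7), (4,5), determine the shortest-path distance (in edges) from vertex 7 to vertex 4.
2 (path: 7 -> 3 -> 4, 2 edges)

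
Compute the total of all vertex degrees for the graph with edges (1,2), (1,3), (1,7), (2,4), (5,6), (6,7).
12 (handshake: sum of degrees = 2|E| = 2 x 6 = 12)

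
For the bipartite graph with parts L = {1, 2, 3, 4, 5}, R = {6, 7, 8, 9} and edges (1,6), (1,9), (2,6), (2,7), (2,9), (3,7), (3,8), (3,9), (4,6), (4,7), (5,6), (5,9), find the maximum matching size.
4 (matching: (1,9), (2,7), (3,8), (4,6); upper bound min(|L|,|R|) = min(5,4) = 4)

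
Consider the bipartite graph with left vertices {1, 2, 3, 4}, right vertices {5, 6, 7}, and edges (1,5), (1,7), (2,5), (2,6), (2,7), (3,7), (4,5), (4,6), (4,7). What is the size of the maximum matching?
3 (matching: (1,7), (2,6), (4,5); upper bound min(|L|,|R|) = min(4,3) = 3)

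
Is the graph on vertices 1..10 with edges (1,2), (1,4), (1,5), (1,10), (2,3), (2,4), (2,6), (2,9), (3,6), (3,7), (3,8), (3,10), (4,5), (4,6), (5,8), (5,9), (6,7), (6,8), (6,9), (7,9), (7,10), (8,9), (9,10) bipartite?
No (odd cycle of length 3: 4 -> 1 -> 2 -> 4)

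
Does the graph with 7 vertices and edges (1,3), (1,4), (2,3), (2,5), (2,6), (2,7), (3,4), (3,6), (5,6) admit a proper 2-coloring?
No (odd cycle of length 3: 3 -> 1 -> 4 -> 3)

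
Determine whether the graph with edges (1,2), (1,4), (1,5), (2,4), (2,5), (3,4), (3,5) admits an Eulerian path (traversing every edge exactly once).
No (4 vertices have odd degree: {1, 2, 4, 5}; Eulerian path requires 0 or 2)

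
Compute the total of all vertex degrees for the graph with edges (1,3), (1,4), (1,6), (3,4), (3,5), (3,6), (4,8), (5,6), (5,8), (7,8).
20 (handshake: sum of degrees = 2|E| = 2 x 10 = 20)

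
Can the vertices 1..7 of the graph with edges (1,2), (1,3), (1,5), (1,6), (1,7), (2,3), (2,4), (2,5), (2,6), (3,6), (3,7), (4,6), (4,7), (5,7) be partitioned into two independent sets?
No (odd cycle of length 3: 5 -> 1 -> 2 -> 5)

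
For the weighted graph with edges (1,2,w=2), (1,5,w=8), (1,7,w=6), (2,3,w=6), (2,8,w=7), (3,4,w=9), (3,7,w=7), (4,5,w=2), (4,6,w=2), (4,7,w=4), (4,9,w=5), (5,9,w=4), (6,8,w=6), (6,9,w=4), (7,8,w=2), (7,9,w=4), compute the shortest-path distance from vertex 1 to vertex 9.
10 (path: 1 -> 7 -> 9; weights 6 + 4 = 10)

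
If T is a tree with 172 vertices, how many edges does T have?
171 (A tree on V vertices has V - 1 edges, so 172 - 1 = 171)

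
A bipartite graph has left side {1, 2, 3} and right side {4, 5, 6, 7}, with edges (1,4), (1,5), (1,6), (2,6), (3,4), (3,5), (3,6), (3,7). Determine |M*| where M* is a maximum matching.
3 (matching: (1,5), (2,6), (3,7); upper bound min(|L|,|R|) = min(3,4) = 3)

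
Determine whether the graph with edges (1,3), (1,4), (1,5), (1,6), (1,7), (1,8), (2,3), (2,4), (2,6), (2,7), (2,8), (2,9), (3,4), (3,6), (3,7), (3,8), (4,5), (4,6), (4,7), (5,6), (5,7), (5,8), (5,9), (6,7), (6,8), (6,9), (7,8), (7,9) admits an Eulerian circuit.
Yes (the graph is connected and all 9 vertices have even degree)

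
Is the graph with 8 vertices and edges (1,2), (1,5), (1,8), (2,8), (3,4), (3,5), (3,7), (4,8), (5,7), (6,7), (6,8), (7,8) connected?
Yes (BFS from 1 visits [1, 2, 5, 8, 3, 7, 4, 6] — all 8 vertices reached)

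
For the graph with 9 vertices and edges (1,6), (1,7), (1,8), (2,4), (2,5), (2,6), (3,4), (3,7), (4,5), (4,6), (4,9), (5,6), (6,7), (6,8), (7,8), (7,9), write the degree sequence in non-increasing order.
[6, 5, 5, 3, 3, 3, 3, 2, 2] (degrees: deg(1)=3, deg(2)=3, deg(3)=2, deg(4)=5, deg(5)=3, deg(6)=6, deg(7)=5, deg(8)=3, deg(9)=2)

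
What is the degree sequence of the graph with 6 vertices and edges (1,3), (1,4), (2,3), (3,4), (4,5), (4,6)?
[4, 3, 2, 1, 1, 1] (degrees: deg(1)=2, deg(2)=1, deg(3)=3, deg(4)=4, deg(5)=1, deg(6)=1)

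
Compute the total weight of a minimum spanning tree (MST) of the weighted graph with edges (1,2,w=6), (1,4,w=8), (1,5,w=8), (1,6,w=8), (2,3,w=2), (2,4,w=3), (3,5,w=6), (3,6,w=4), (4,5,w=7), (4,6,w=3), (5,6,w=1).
15 (MST edges: (1,2,w=6), (2,3,w=2), (2,4,w=3), (4,6,w=3), (5,6,w=1); sum of weights 6 + 2 + 3 + 3 + 1 = 15)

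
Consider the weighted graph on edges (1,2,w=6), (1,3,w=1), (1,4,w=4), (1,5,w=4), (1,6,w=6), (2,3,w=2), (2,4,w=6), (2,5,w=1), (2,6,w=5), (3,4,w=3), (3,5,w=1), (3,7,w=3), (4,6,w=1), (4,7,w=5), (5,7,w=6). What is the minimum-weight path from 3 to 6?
4 (path: 3 -> 4 -> 6; weights 3 + 1 = 4)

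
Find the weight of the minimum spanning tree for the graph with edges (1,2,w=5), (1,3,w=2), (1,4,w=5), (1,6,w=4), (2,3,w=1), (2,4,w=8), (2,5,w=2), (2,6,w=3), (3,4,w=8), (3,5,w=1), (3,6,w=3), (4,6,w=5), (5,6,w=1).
10 (MST edges: (1,3,w=2), (1,4,w=5), (2,3,w=1), (3,5,w=1), (5,6,w=1); sum of weights 2 + 5 + 1 + 1 + 1 = 10)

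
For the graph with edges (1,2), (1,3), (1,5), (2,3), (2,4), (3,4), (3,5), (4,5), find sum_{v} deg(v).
16 (handshake: sum of degrees = 2|E| = 2 x 8 = 16)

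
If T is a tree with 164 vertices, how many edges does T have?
163 (A tree on V vertices has V - 1 edges, so 164 - 1 = 163)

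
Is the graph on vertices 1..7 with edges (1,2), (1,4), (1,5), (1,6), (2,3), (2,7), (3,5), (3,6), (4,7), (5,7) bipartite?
Yes. Partition: {1, 3, 7}, {2, 4, 5, 6}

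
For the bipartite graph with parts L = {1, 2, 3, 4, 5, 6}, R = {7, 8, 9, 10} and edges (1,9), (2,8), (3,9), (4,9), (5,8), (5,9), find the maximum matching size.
2 (matching: (1,9), (2,8); upper bound min(|L|,|R|) = min(6,4) = 4)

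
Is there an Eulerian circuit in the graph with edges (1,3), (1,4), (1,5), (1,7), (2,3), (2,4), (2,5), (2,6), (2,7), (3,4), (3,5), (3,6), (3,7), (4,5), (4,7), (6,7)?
No (4 vertices have odd degree: {2, 4, 6, 7}; Eulerian circuit requires 0)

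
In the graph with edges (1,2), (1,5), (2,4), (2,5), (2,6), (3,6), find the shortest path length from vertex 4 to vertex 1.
2 (path: 4 -> 2 -> 1, 2 edges)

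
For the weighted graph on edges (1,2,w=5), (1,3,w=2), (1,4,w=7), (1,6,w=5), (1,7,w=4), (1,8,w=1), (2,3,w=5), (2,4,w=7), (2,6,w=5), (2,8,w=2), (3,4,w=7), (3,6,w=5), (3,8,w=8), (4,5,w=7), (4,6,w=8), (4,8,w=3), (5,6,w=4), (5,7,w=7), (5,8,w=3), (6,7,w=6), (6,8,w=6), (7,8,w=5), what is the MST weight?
19 (MST edges: (1,3,w=2), (1,7,w=4), (1,8,w=1), (2,8,w=2), (4,8,w=3), (5,6,w=4), (5,8,w=3); sum of weights 2 + 4 + 1 + 2 + 3 + 4 + 3 = 19)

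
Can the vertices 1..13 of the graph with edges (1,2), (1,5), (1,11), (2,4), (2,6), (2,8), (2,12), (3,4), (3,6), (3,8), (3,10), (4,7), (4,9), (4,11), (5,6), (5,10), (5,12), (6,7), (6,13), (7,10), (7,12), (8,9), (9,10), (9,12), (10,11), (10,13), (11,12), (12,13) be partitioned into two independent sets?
Yes. Partition: {1, 4, 6, 8, 10, 12}, {2, 3, 5, 7, 9, 11, 13}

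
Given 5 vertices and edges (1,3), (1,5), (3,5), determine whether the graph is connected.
No, it has 3 components: {1, 3, 5}, {2}, {4}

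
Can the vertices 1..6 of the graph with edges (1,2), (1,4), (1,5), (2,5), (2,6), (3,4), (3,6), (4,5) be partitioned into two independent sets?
No (odd cycle of length 3: 4 -> 1 -> 5 -> 4)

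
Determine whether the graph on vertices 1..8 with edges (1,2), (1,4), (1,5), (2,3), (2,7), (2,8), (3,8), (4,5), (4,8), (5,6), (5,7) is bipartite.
No (odd cycle of length 3: 5 -> 1 -> 4 -> 5)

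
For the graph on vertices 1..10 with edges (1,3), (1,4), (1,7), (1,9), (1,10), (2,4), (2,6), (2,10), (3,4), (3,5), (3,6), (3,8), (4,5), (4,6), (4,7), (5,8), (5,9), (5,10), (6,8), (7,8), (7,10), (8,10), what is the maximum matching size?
5 (matching: (1,9), (2,6), (3,5), (4,7), (8,10); upper bound floor(n/2) = floor(10/2) = 5)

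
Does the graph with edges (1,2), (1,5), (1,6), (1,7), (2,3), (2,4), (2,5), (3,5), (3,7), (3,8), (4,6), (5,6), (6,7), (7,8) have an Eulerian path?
Yes — and in fact it has an Eulerian circuit (the graph is connected and all 8 vertices have even degree)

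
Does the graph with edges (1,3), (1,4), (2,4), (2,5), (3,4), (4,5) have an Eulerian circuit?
Yes (the graph is connected and all 5 vertices have even degree)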